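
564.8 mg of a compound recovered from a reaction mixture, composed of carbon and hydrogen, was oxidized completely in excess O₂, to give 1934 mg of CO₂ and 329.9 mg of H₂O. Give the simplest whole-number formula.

mol C = 1.934 g CO₂ ÷ 44.009 g/mol = 0.043946 mol
mol H = 2 × 0.3299 g H₂O ÷ 18.015 g/mol = 0.036625 mol
Divide by the smallest (0.036625 mol): C 1.200, H 1.000
Multiplying each by 5 gives whole numbers: C 6.00, H 5.00

C6H5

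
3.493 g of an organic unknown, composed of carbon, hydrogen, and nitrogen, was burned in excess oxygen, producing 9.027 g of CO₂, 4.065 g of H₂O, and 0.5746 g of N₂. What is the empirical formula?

mol C = 9.027 g CO₂ ÷ 44.009 g/mol = 0.20512 mol
mol H = 2 × 4.065 g H₂O ÷ 18.015 g/mol = 0.45129 mol
mol N = 2 × 0.5746 g N₂ ÷ 28.014 g/mol = 0.041022 mol
Divide by the smallest (0.041022 mol): C 5.000, H 11.001, N 1.000

C5H11N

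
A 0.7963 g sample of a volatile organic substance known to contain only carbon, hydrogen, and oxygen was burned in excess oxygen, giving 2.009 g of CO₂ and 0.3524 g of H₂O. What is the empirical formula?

C7H6O2

mol C = 2.009 g CO₂ ÷ 44.009 g/mol = 0.045650 mol
mol H = 2 × 0.3524 g H₂O ÷ 18.015 g/mol = 0.039123 mol
mass O = 0.7963 − (0.54830 + 0.039436) = 0.20856 g → mol O = 0.20856 ÷ 15.999 = 0.013036 mol
Divide by the smallest (0.013036 mol): C 3.502, H 3.001, O 1.000
Multiplying each by 2 gives whole numbers: C 7.00, H 6.00, O 2.00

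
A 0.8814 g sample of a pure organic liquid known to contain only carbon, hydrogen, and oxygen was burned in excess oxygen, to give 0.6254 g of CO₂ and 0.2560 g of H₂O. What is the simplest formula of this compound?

CH2O3

mol C = 0.6254 g CO₂ ÷ 44.009 g/mol = 0.014211 mol
mol H = 2 × 0.2560 g H₂O ÷ 18.015 g/mol = 0.028421 mol
mass O = 0.8814 − (0.17069 + 0.028648) = 0.68207 g → mol O = 0.68207 ÷ 15.999 = 0.042632 mol
Divide by the smallest (0.014211 mol): C 1.000, H 2.000, O 3.000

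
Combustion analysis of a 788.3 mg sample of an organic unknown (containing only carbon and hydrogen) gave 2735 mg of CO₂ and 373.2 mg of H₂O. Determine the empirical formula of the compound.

C3H2

mol C = 2.735 g CO₂ ÷ 44.009 g/mol = 0.062146 mol
mol H = 2 × 0.3732 g H₂O ÷ 18.015 g/mol = 0.041432 mol
Divide by the smallest (0.041432 mol): C 1.500, H 1.000
Multiplying each by 2 gives whole numbers: C 3.00, H 2.00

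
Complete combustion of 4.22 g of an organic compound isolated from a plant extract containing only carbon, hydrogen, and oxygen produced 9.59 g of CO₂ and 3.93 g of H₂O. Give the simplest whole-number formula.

C3H6O

mol C = 9.59 g CO₂ ÷ 44.009 g/mol = 0.2179 mol
mol H = 2 × 3.93 g H₂O ÷ 18.015 g/mol = 0.4363 mol
mass O = 4.22 − (2.617 + 0.4398) = 1.163 g → mol O = 1.163 ÷ 15.999 = 0.07269 mol
Divide by the smallest (0.07269 mol): C 2.998, H 6.003, O 1.000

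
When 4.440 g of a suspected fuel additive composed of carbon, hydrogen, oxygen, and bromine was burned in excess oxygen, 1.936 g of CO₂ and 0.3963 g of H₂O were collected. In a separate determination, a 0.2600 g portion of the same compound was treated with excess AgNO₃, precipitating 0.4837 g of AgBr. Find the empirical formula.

mol C = 1.936 g CO₂ ÷ 44.009 g/mol = 0.043991 mol
mol H = 2 × 0.3963 g H₂O ÷ 18.015 g/mol = 0.043997 mol
From the AgBr data: mol Br per gram of compound = (0.4837 ÷ 187.772) ÷ 0.2600 = 0.0099077 mol/g, so in the 4.440 g combustion sample mol Br = 0.043990 mol
mass O = 4.440 − (0.52838 + 0.044349 + 3.5150) = 0.35229 g → mol O = 0.35229 ÷ 15.999 = 0.022020 mol
Divide by the smallest (0.022020 mol): C 1.998, H 1.998, Br 1.998, O 1.000

C2H2Br2O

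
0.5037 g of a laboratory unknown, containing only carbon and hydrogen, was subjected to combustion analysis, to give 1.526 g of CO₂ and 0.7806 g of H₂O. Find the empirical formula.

C2H5

mol C = 1.526 g CO₂ ÷ 44.009 g/mol = 0.034675 mol
mol H = 2 × 0.7806 g H₂O ÷ 18.015 g/mol = 0.086661 mol
Divide by the smallest (0.034675 mol): C 1.000, H 2.499
Multiplying each by 2 gives whole numbers: C 2.00, H 5.00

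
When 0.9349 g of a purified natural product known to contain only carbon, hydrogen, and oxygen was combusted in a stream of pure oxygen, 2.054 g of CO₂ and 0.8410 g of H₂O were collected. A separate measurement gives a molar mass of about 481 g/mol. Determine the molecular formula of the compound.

mol C = 2.054 g CO₂ ÷ 44.009 g/mol = 0.046672 mol
mol H = 2 × 0.8410 g H₂O ÷ 18.015 g/mol = 0.093367 mol
mass O = 0.9349 − (0.56058 + 0.094114) = 0.28021 g → mol O = 0.28021 ÷ 15.999 = 0.017514 mol
Divide by the smallest (0.017514 mol): C 2.665, H 5.331, O 1.000
Multiplying each by 3 gives whole numbers: C 7.99, H 15.99, O 3.00
Empirical formula: C8H16O3
Empirical-formula mass = 160.21 g/mol; 481 ÷ 160.21 ≈ 3, so the molecular formula is C24H48O9.

C24H48O9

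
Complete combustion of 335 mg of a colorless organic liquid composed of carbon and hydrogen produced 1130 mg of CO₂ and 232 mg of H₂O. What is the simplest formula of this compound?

mol C = 1.13 g CO₂ ÷ 44.009 g/mol = 0.02568 mol
mol H = 2 × 0.232 g H₂O ÷ 18.015 g/mol = 0.02576 mol
Divide by the smallest (0.02568 mol): C 1.000, H 1.003

CH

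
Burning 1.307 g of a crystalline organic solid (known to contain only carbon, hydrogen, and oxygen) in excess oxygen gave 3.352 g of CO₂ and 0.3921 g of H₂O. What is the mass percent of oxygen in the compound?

mol C = 3.352 g CO₂ ÷ 44.009 g/mol = 0.076166 mol
mol H = 2 × 0.3921 g H₂O ÷ 18.015 g/mol = 0.043530 mol
mass O = 1.307 − (0.91483 + 0.043879) = 0.34829 g → mol O = 0.34829 ÷ 15.999 = 0.021769 mol
mass % O = 0.34829 g ÷ 1.307 g × 100%

26.65%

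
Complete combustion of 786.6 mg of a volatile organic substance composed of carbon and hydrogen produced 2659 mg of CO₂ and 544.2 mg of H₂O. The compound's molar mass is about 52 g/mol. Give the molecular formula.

mol C = 2.659 g CO₂ ÷ 44.009 g/mol = 0.060419 mol
mol H = 2 × 0.5442 g H₂O ÷ 18.015 g/mol = 0.060416 mol
Divide by the smallest (0.060416 mol): C 1.000, H 1.000
Empirical formula: CH
Empirical-formula mass = 13.02 g/mol; 52 ÷ 13.02 ≈ 4, so the molecular formula is C4H4.

C4H4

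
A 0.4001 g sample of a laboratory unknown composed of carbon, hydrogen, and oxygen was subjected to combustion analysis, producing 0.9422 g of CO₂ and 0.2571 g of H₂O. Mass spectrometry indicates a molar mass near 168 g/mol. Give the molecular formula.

mol C = 0.9422 g CO₂ ÷ 44.009 g/mol = 0.021409 mol
mol H = 2 × 0.2571 g H₂O ÷ 18.015 g/mol = 0.028543 mol
mass O = 0.4001 − (0.25715 + 0.028771) = 0.11418 g → mol O = 0.11418 ÷ 15.999 = 0.0071368 mol
Divide by the smallest (0.0071368 mol): C 3.000, H 3.999, O 1.000
Empirical formula: C3H4O
Empirical-formula mass = 56.06 g/mol; 168 ÷ 56.06 ≈ 3, so the molecular formula is C9H12O3.

C9H12O3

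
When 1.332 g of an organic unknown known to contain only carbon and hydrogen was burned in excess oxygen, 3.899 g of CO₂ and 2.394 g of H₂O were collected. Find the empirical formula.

CH3

mol C = 3.899 g CO₂ ÷ 44.009 g/mol = 0.088596 mol
mol H = 2 × 2.394 g H₂O ÷ 18.015 g/mol = 0.26578 mol
Divide by the smallest (0.088596 mol): C 1.000, H 3.000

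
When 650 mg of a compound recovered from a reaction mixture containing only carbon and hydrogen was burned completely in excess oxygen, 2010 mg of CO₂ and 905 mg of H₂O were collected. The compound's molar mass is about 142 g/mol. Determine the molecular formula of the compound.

C10H22

mol C = 2.01 g CO₂ ÷ 44.009 g/mol = 0.04567 mol
mol H = 2 × 0.905 g H₂O ÷ 18.015 g/mol = 0.1005 mol
Divide by the smallest (0.04567 mol): C 1.000, H 2.200
Multiplying each by 5 gives whole numbers: C 5.00, H 11.00
Empirical formula: C5H11
Empirical-formula mass = 71.14 g/mol; 142 ÷ 71.14 ≈ 2, so the molecular formula is C10H22.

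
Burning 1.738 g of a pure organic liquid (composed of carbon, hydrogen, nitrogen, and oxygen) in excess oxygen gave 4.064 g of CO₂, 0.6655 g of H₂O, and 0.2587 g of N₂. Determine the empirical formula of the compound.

mol C = 4.064 g CO₂ ÷ 44.009 g/mol = 0.092345 mol
mol H = 2 × 0.6655 g H₂O ÷ 18.015 g/mol = 0.073883 mol
mol N = 2 × 0.2587 g N₂ ÷ 28.014 g/mol = 0.018469 mol
mass O = 1.738 − (1.1092 + 0.074474 + 0.25870) = 0.29567 g → mol O = 0.29567 ÷ 15.999 = 0.018481 mol
Divide by the smallest (0.018469 mol): C 5.000, H 4.000, N 1.000, O 1.001

C5H4NO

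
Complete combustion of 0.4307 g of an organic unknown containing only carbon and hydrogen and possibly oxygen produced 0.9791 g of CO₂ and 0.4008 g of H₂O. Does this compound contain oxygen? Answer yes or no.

mol C = 0.9791 g CO₂ ÷ 44.009 g/mol = 0.022248 mol
mol H = 2 × 0.4008 g H₂O ÷ 18.015 g/mol = 0.044496 mol
C and H account for only 0.31207 g of the 0.4307 g sample; the remaining 0.11863 g must be oxygen.

yes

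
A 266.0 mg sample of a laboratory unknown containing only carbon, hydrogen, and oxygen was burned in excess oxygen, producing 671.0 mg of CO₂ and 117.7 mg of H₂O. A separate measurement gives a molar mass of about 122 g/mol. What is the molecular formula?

mol C = 0.6710 g CO₂ ÷ 44.009 g/mol = 0.015247 mol
mol H = 2 × 0.1177 g H₂O ÷ 18.015 g/mol = 0.013067 mol
mass O = 0.2660 − (0.18313 + 0.013171) = 0.069698 g → mol O = 0.069698 ÷ 15.999 = 0.0043564 mol
Divide by the smallest (0.0043564 mol): C 3.500, H 2.999, O 1.000
Multiplying each by 2 gives whole numbers: C 7.00, H 6.00, O 2.00
Empirical formula: C7H6O2
Empirical-formula mass = 122.12 g/mol; 122 ÷ 122.12 ≈ 1, so the molecular formula is C7H6O2.

C7H6O2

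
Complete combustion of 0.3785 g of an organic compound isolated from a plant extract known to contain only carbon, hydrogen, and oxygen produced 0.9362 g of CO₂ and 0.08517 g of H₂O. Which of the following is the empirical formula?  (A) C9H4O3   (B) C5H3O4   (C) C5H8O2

mol C = 0.9362 g CO₂ ÷ 44.009 g/mol = 0.021273 mol
mol H = 2 × 0.08517 g H₂O ÷ 18.015 g/mol = 0.0094555 mol
mass O = 0.3785 − (0.25551 + 0.0095311) = 0.11346 g → mol O = 0.11346 ÷ 15.999 = 0.0070917 mol
Divide by the smallest (0.0070917 mol): C 3.000, H 1.333, O 1.000
Multiplying each by 3 gives whole numbers: C 9.00, H 4.00, O 3.00

(A) C9H4O3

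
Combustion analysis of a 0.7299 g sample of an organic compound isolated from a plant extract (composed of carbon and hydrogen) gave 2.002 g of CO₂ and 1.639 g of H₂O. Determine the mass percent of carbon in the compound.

74.86%

mol C = 2.002 g CO₂ ÷ 44.009 g/mol = 0.045491 mol
mol H = 2 × 1.639 g H₂O ÷ 18.015 g/mol = 0.18196 mol
mass % C = 0.54639 g ÷ 0.7299 g × 100%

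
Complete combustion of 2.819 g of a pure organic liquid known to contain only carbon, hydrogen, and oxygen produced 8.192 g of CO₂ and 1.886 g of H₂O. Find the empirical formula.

mol C = 8.192 g CO₂ ÷ 44.009 g/mol = 0.18614 mol
mol H = 2 × 1.886 g H₂O ÷ 18.015 g/mol = 0.20938 mol
mass O = 2.819 − (2.2358 + 0.21106) = 0.37217 g → mol O = 0.37217 ÷ 15.999 = 0.023262 mol
Divide by the smallest (0.023262 mol): C 8.002, H 9.001, O 1.000

C8H9O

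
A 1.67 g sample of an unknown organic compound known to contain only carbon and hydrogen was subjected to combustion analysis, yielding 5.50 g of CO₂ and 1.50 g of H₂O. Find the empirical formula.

C3H4

mol C = 5.50 g CO₂ ÷ 44.009 g/mol = 0.1250 mol
mol H = 2 × 1.50 g H₂O ÷ 18.015 g/mol = 0.1665 mol
Divide by the smallest (0.1250 mol): C 1.000, H 1.332
Multiplying each by 3 gives whole numbers: C 3.00, H 4.00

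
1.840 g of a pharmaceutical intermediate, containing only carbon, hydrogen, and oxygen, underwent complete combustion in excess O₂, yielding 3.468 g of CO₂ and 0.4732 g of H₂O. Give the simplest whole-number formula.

mol C = 3.468 g CO₂ ÷ 44.009 g/mol = 0.078802 mol
mol H = 2 × 0.4732 g H₂O ÷ 18.015 g/mol = 0.052534 mol
mass O = 1.840 − (0.94649 + 0.052954) = 0.84055 g → mol O = 0.84055 ÷ 15.999 = 0.052538 mol
Divide by the smallest (0.052534 mol): C 1.500, H 1.000, O 1.000
Multiplying each by 2 gives whole numbers: C 3.00, H 2.00, O 2.00

C3H2O2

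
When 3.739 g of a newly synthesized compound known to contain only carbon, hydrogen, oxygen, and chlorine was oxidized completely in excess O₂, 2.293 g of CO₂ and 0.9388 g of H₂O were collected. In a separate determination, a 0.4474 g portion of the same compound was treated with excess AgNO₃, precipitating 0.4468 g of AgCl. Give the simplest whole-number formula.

mol C = 2.293 g CO₂ ÷ 44.009 g/mol = 0.052103 mol
mol H = 2 × 0.9388 g H₂O ÷ 18.015 g/mol = 0.10422 mol
From the AgCl data: mol Cl per gram of compound = (0.4468 ÷ 143.318) ÷ 0.4474 = 0.0069681 mol/g, so in the 3.739 g combustion sample mol Cl = 0.026054 mol
mass O = 3.739 − (0.62581 + 0.10506 + 0.92361) = 2.0845 g → mol O = 2.0845 ÷ 15.999 = 0.13029 mol
Divide by the smallest (0.026054 mol): C 2.000, H 4.000, Cl 1.000, O 5.001

C2H4ClO5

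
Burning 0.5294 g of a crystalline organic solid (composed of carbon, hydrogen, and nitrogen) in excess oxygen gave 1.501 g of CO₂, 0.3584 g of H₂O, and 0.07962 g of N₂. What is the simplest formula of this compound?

C6H7N

mol C = 1.501 g CO₂ ÷ 44.009 g/mol = 0.034107 mol
mol H = 2 × 0.3584 g H₂O ÷ 18.015 g/mol = 0.039789 mol
mol N = 2 × 0.07962 g N₂ ÷ 28.014 g/mol = 0.0056843 mol
Divide by the smallest (0.0056843 mol): C 6.000, H 7.000, N 1.000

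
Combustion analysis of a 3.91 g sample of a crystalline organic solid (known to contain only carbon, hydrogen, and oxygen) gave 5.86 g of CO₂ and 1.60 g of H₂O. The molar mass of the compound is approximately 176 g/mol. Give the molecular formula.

C6H8O6

mol C = 5.86 g CO₂ ÷ 44.009 g/mol = 0.1332 mol
mol H = 2 × 1.60 g H₂O ÷ 18.015 g/mol = 0.1776 mol
mass O = 3.91 − (1.599 + 0.1791) = 2.132 g → mol O = 2.132 ÷ 15.999 = 0.1332 mol
Divide by the smallest (0.1332 mol): C 1.000, H 1.334, O 1.001
Multiplying each by 3 gives whole numbers: C 3.00, H 4.00, O 3.00
Empirical formula: C3H4O3
Empirical-formula mass = 88.06 g/mol; 176 ÷ 88.06 ≈ 2, so the molecular formula is C6H8O6.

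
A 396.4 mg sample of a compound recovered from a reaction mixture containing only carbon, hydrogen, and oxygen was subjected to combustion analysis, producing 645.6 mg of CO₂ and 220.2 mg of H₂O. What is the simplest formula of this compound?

C6H10O5

mol C = 0.6456 g CO₂ ÷ 44.009 g/mol = 0.014670 mol
mol H = 2 × 0.2202 g H₂O ÷ 18.015 g/mol = 0.024446 mol
mass O = 0.3964 − (0.17620 + 0.024642) = 0.19556 g → mol O = 0.19556 ÷ 15.999 = 0.012223 mol
Divide by the smallest (0.012223 mol): C 1.200, H 2.000, O 1.000
Multiplying each by 5 gives whole numbers: C 6.00, H 10.00, O 5.00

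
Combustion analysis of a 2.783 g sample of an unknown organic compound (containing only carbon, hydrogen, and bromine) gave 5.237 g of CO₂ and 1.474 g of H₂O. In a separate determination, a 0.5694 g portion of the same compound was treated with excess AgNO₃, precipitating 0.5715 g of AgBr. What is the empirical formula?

C8H11Br

mol C = 5.237 g CO₂ ÷ 44.009 g/mol = 0.11900 mol
mol H = 2 × 1.474 g H₂O ÷ 18.015 g/mol = 0.16364 mol
From the AgBr data: mol Br per gram of compound = (0.5715 ÷ 187.772) ÷ 0.5694 = 0.0053452 mol/g, so in the 2.783 g combustion sample mol Br = 0.014876 mol
Divide by the smallest (0.014876 mol): C 7.999, H 11.000, Br 1.000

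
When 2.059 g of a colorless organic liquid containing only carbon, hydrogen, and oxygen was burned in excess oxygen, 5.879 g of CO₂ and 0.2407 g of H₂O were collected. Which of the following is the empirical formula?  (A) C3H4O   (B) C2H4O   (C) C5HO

(C) C5HO

mol C = 5.879 g CO₂ ÷ 44.009 g/mol = 0.13359 mol
mol H = 2 × 0.2407 g H₂O ÷ 18.015 g/mol = 0.026722 mol
mass O = 2.059 − (1.6045 + 0.026936) = 0.42756 g → mol O = 0.42756 ÷ 15.999 = 0.026724 mol
Divide by the smallest (0.026722 mol): C 4.999, H 1.000, O 1.000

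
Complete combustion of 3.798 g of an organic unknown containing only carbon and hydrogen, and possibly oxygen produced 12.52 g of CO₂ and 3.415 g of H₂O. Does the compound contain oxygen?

mol C = 12.52 g CO₂ ÷ 44.009 g/mol = 0.28449 mol
mol H = 2 × 3.415 g H₂O ÷ 18.015 g/mol = 0.37913 mol
C and H together account for 3.7991 g — essentially the entire 3.798 g sample — so the compound contains no oxygen.

no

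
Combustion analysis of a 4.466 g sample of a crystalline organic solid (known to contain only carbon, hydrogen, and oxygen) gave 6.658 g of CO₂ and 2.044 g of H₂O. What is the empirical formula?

mol C = 6.658 g CO₂ ÷ 44.009 g/mol = 0.15129 mol
mol H = 2 × 2.044 g H₂O ÷ 18.015 g/mol = 0.22692 mol
mass O = 4.466 − (1.8171 + 0.22874) = 2.4202 g → mol O = 2.4202 ÷ 15.999 = 0.15127 mol
Divide by the smallest (0.15127 mol): C 1.000, H 1.500, O 1.000
Multiplying each by 2 gives whole numbers: C 2.00, H 3.00, O 2.00

C2H3O2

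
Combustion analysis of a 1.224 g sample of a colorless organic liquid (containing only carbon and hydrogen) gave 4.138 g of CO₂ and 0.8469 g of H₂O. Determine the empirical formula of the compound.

mol C = 4.138 g CO₂ ÷ 44.009 g/mol = 0.094026 mol
mol H = 2 × 0.8469 g H₂O ÷ 18.015 g/mol = 0.094022 mol
Divide by the smallest (0.094022 mol): C 1.000, H 1.000

CH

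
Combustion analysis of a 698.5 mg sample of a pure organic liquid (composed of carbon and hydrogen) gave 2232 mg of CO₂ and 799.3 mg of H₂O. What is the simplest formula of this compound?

C4H7

mol C = 2.232 g CO₂ ÷ 44.009 g/mol = 0.050717 mol
mol H = 2 × 0.7993 g H₂O ÷ 18.015 g/mol = 0.088737 mol
Divide by the smallest (0.050717 mol): C 1.000, H 1.750
Multiplying each by 4 gives whole numbers: C 4.00, H 7.00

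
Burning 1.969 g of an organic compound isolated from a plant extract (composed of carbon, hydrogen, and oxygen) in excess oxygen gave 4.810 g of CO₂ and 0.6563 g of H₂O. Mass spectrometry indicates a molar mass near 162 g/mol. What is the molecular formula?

C9H6O3

mol C = 4.810 g CO₂ ÷ 44.009 g/mol = 0.10930 mol
mol H = 2 × 0.6563 g H₂O ÷ 18.015 g/mol = 0.072862 mol
mass O = 1.969 − (1.3128 + 0.073444) = 0.58280 g → mol O = 0.58280 ÷ 15.999 = 0.036427 mol
Divide by the smallest (0.036427 mol): C 3.000, H 2.000, O 1.000
Empirical formula: C3H2O
Empirical-formula mass = 54.05 g/mol; 162 ÷ 54.05 ≈ 3, so the molecular formula is C9H6O3.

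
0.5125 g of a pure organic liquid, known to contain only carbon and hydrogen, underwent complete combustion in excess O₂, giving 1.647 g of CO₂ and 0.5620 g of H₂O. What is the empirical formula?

mol C = 1.647 g CO₂ ÷ 44.009 g/mol = 0.037424 mol
mol H = 2 × 0.5620 g H₂O ÷ 18.015 g/mol = 0.062392 mol
Divide by the smallest (0.037424 mol): C 1.000, H 1.667
Multiplying each by 3 gives whole numbers: C 3.00, H 5.00

C3H5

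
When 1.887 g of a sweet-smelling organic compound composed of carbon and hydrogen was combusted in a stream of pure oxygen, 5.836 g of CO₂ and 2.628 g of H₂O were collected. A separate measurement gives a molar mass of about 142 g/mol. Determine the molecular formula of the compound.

mol C = 5.836 g CO₂ ÷ 44.009 g/mol = 0.13261 mol
mol H = 2 × 2.628 g H₂O ÷ 18.015 g/mol = 0.29176 mol
Divide by the smallest (0.13261 mol): C 1.000, H 2.200
Multiplying each by 5 gives whole numbers: C 5.00, H 11.00
Empirical formula: C5H11
Empirical-formula mass = 71.14 g/mol; 142 ÷ 71.14 ≈ 2, so the molecular formula is C10H22.

C10H22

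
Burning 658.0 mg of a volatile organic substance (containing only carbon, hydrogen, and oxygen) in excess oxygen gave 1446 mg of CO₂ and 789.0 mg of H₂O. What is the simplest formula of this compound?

mol C = 1.446 g CO₂ ÷ 44.009 g/mol = 0.032857 mol
mol H = 2 × 0.7890 g H₂O ÷ 18.015 g/mol = 0.087594 mol
mass O = 0.6580 − (0.39464 + 0.088294) = 0.17506 g → mol O = 0.17506 ÷ 15.999 = 0.010942 mol
Divide by the smallest (0.010942 mol): C 3.003, H 8.005, O 1.000

C3H8O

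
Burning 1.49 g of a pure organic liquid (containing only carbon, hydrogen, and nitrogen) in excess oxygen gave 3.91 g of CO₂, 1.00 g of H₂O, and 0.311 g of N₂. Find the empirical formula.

mol C = 3.91 g CO₂ ÷ 44.009 g/mol = 0.08885 mol
mol H = 2 × 1.00 g H₂O ÷ 18.015 g/mol = 0.1110 mol
mol N = 2 × 0.311 g N₂ ÷ 28.014 g/mol = 0.02220 mol
Divide by the smallest (0.02220 mol): C 4.001, H 5.000, N 1.000

C4H5N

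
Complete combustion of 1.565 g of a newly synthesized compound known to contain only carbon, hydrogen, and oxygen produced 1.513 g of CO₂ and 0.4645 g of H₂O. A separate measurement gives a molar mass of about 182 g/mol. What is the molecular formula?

mol C = 1.513 g CO₂ ÷ 44.009 g/mol = 0.034379 mol
mol H = 2 × 0.4645 g H₂O ÷ 18.015 g/mol = 0.051568 mol
mass O = 1.565 − (0.41293 + 0.051981) = 1.1001 g → mol O = 1.1001 ÷ 15.999 = 0.068760 mol
Divide by the smallest (0.034379 mol): C 1.000, H 1.500, O 2.000
Multiplying each by 2 gives whole numbers: C 2.00, H 3.00, O 4.00
Empirical formula: C2H3O4
Empirical-formula mass = 91.04 g/mol; 182 ÷ 91.04 ≈ 2, so the molecular formula is C4H6O8.

C4H6O8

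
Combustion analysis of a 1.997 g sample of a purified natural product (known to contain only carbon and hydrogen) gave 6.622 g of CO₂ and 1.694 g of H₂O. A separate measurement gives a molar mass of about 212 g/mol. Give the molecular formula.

C16H20

mol C = 6.622 g CO₂ ÷ 44.009 g/mol = 0.15047 mol
mol H = 2 × 1.694 g H₂O ÷ 18.015 g/mol = 0.18807 mol
Divide by the smallest (0.15047 mol): C 1.000, H 1.250
Multiplying each by 4 gives whole numbers: C 4.00, H 5.00
Empirical formula: C4H5
Empirical-formula mass = 53.08 g/mol; 212 ÷ 53.08 ≈ 4, so the molecular formula is C16H20.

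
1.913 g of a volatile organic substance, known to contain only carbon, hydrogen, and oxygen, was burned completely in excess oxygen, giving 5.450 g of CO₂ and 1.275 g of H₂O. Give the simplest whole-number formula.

mol C = 5.450 g CO₂ ÷ 44.009 g/mol = 0.12384 mol
mol H = 2 × 1.275 g H₂O ÷ 18.015 g/mol = 0.14155 mol
mass O = 1.913 − (1.4874 + 0.14268) = 0.28290 g → mol O = 0.28290 ÷ 15.999 = 0.017682 mol
Divide by the smallest (0.017682 mol): C 7.004, H 8.005, O 1.000

C7H8O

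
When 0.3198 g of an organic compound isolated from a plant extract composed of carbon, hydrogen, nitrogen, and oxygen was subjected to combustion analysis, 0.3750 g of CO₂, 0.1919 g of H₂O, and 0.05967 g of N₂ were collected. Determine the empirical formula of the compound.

C2H5NO2

mol C = 0.3750 g CO₂ ÷ 44.009 g/mol = 0.0085210 mol
mol H = 2 × 0.1919 g H₂O ÷ 18.015 g/mol = 0.021304 mol
mol N = 2 × 0.05967 g N₂ ÷ 28.014 g/mol = 0.0042600 mol
mass O = 0.3198 − (0.10235 + 0.021475 + 0.059670) = 0.13631 g → mol O = 0.13631 ÷ 15.999 = 0.0085199 mol
Divide by the smallest (0.0042600 mol): C 2.000, H 5.001, N 1.000, O 2.000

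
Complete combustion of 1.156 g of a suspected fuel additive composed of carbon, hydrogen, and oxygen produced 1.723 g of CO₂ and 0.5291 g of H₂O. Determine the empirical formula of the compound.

mol C = 1.723 g CO₂ ÷ 44.009 g/mol = 0.039151 mol
mol H = 2 × 0.5291 g H₂O ÷ 18.015 g/mol = 0.058740 mol
mass O = 1.156 − (0.47024 + 0.059210) = 0.62655 g → mol O = 0.62655 ÷ 15.999 = 0.039162 mol
Divide by the smallest (0.039151 mol): C 1.000, H 1.500, O 1.000
Multiplying each by 2 gives whole numbers: C 2.00, H 3.00, O 2.00

C2H3O2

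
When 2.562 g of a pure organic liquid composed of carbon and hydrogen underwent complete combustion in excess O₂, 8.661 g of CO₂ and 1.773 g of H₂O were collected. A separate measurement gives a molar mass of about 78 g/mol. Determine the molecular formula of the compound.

C6H6

mol C = 8.661 g CO₂ ÷ 44.009 g/mol = 0.19680 mol
mol H = 2 × 1.773 g H₂O ÷ 18.015 g/mol = 0.19684 mol
Divide by the smallest (0.19680 mol): C 1.000, H 1.000
Empirical formula: CH
Empirical-formula mass = 13.02 g/mol; 78 ÷ 13.02 ≈ 6, so the molecular formula is C6H6.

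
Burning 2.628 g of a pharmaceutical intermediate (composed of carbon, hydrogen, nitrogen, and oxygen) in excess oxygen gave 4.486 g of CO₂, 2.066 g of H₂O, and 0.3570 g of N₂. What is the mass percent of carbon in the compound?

mol C = 4.486 g CO₂ ÷ 44.009 g/mol = 0.10193 mol
mol H = 2 × 2.066 g H₂O ÷ 18.015 g/mol = 0.22936 mol
mol N = 2 × 0.3570 g N₂ ÷ 28.014 g/mol = 0.025487 mol
mass O = 2.628 − (1.2243 + 0.23120 + 0.35700) = 0.81548 g → mol O = 0.81548 ÷ 15.999 = 0.050970 mol
mass % C = 1.2243 g ÷ 2.628 g × 100%

46.59%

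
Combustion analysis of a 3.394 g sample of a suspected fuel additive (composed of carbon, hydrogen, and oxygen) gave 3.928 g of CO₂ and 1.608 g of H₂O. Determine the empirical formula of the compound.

C2H4O3

mol C = 3.928 g CO₂ ÷ 44.009 g/mol = 0.089254 mol
mol H = 2 × 1.608 g H₂O ÷ 18.015 g/mol = 0.17852 mol
mass O = 3.394 − (1.0720 + 0.17995) = 2.1420 g → mol O = 2.1420 ÷ 15.999 = 0.13388 mol
Divide by the smallest (0.089254 mol): C 1.000, H 2.000, O 1.500
Multiplying each by 2 gives whole numbers: C 2.00, H 4.00, O 3.00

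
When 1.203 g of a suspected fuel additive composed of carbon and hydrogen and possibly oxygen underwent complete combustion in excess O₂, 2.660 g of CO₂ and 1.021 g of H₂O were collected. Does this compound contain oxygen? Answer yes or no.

mol C = 2.660 g CO₂ ÷ 44.009 g/mol = 0.060442 mol
mol H = 2 × 1.021 g H₂O ÷ 18.015 g/mol = 0.11335 mol
C and H account for only 0.84023 g of the 1.203 g sample; the remaining 0.36277 g must be oxygen.

yes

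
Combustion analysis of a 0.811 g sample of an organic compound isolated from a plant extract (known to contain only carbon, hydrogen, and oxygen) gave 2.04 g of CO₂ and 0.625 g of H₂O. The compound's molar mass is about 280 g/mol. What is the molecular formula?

C16H24O4

mol C = 2.04 g CO₂ ÷ 44.009 g/mol = 0.04635 mol
mol H = 2 × 0.625 g H₂O ÷ 18.015 g/mol = 0.06939 mol
mass O = 0.811 − (0.5568 + 0.06994) = 0.1843 g → mol O = 0.1843 ÷ 15.999 = 0.01152 mol
Divide by the smallest (0.01152 mol): C 4.024, H 6.023, O 1.000
Empirical formula: C4H6O
Empirical-formula mass = 70.09 g/mol; 280 ÷ 70.09 ≈ 4, so the molecular formula is C16H24O4.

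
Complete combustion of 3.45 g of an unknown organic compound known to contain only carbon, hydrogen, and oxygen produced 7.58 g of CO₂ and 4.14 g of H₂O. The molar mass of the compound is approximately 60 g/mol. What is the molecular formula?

C3H8O

mol C = 7.58 g CO₂ ÷ 44.009 g/mol = 0.1722 mol
mol H = 2 × 4.14 g H₂O ÷ 18.015 g/mol = 0.4596 mol
mass O = 3.45 − (2.069 + 0.4633) = 0.9180 g → mol O = 0.9180 ÷ 15.999 = 0.05738 mol
Divide by the smallest (0.05738 mol): C 3.002, H 8.011, O 1.000
Empirical formula: C3H8O
Empirical-formula mass = 60.10 g/mol; 60 ÷ 60.10 ≈ 1, so the molecular formula is C3H8O.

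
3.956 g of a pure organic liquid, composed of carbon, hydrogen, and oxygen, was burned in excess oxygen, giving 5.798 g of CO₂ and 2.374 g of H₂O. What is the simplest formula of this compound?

CH2O

mol C = 5.798 g CO₂ ÷ 44.009 g/mol = 0.13175 mol
mol H = 2 × 2.374 g H₂O ÷ 18.015 g/mol = 0.26356 mol
mass O = 3.956 − (1.5824 + 0.26567) = 2.1079 g → mol O = 2.1079 ÷ 15.999 = 0.13175 mol
Divide by the smallest (0.13175 mol): C 1.000, H 2.001, O 1.000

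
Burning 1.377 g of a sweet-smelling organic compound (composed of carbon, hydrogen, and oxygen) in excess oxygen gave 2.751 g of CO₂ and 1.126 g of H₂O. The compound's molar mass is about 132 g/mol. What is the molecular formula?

C6H12O3

mol C = 2.751 g CO₂ ÷ 44.009 g/mol = 0.062510 mol
mol H = 2 × 1.126 g H₂O ÷ 18.015 g/mol = 0.12501 mol
mass O = 1.377 − (0.75081 + 0.12601) = 0.50019 g → mol O = 0.50019 ÷ 15.999 = 0.031264 mol
Divide by the smallest (0.031264 mol): C 1.999, H 3.998, O 1.000
Empirical formula: C2H4O
Empirical-formula mass = 44.05 g/mol; 132 ÷ 44.05 ≈ 3, so the molecular formula is C6H12O3.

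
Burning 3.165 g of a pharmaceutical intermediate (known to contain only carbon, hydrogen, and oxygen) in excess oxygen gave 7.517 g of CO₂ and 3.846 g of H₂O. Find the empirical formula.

mol C = 7.517 g CO₂ ÷ 44.009 g/mol = 0.17081 mol
mol H = 2 × 3.846 g H₂O ÷ 18.015 g/mol = 0.42698 mol
mass O = 3.165 − (2.0516 + 0.43039) = 0.68306 g → mol O = 0.68306 ÷ 15.999 = 0.042694 mol
Divide by the smallest (0.042694 mol): C 4.001, H 10.001, O 1.000

C4H10O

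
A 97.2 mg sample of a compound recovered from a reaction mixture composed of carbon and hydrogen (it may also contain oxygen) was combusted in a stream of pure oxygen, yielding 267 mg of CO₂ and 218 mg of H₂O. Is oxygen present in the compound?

no

mol C = 0.267 g CO₂ ÷ 44.009 g/mol = 0.006067 mol
mol H = 2 × 0.218 g H₂O ÷ 18.015 g/mol = 0.02420 mol
C and H together account for 0.09727 g — essentially the entire 0.0972 g sample — so the compound contains no oxygen.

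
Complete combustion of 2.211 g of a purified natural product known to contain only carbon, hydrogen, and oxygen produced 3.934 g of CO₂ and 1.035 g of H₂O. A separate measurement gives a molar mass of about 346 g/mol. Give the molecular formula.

C14H18O10

mol C = 3.934 g CO₂ ÷ 44.009 g/mol = 0.089391 mol
mol H = 2 × 1.035 g H₂O ÷ 18.015 g/mol = 0.11490 mol
mass O = 2.211 − (1.0737 + 0.11582) = 1.0215 g → mol O = 1.0215 ÷ 15.999 = 0.063848 mol
Divide by the smallest (0.063848 mol): C 1.400, H 1.800, O 1.000
Multiplying each by 5 gives whole numbers: C 7.00, H 9.00, O 5.00
Empirical formula: C7H9O5
Empirical-formula mass = 173.14 g/mol; 346 ÷ 173.14 ≈ 2, so the molecular formula is C14H18O10.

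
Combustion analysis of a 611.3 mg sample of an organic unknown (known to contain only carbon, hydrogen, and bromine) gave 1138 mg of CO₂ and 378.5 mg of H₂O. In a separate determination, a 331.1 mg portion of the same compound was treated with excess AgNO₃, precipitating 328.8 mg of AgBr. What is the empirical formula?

mol C = 1.138 g CO₂ ÷ 44.009 g/mol = 0.025858 mol
mol H = 2 × 0.3785 g H₂O ÷ 18.015 g/mol = 0.042021 mol
From the AgBr data: mol Br per gram of compound = (0.3288 ÷ 187.772) ÷ 0.3311 = 0.0052886 mol/g, so in the 0.6113 g combustion sample mol Br = 0.0032329 mol
Divide by the smallest (0.0032329 mol): C 7.998, H 12.998, Br 1.000

C8H13Br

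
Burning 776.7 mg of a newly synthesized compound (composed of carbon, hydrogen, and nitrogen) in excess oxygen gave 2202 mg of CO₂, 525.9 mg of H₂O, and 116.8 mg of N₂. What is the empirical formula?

mol C = 2.202 g CO₂ ÷ 44.009 g/mol = 0.050035 mol
mol H = 2 × 0.5259 g H₂O ÷ 18.015 g/mol = 0.058385 mol
mol N = 2 × 0.1168 g N₂ ÷ 28.014 g/mol = 0.0083387 mol
Divide by the smallest (0.0083387 mol): C 6.000, H 7.002, N 1.000

C6H7N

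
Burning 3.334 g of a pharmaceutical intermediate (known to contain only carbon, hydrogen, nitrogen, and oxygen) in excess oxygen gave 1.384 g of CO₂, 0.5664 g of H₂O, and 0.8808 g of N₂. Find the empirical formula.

mol C = 1.384 g CO₂ ÷ 44.009 g/mol = 0.031448 mol
mol H = 2 × 0.5664 g H₂O ÷ 18.015 g/mol = 0.062881 mol
mol N = 2 × 0.8808 g N₂ ÷ 28.014 g/mol = 0.062883 mol
mass O = 3.334 − (0.37772 + 0.063384 + 0.88080) = 2.0121 g → mol O = 2.0121 ÷ 15.999 = 0.12576 mol
Divide by the smallest (0.031448 mol): C 1.000, H 2.000, N 2.000, O 3.999

CH2N2O4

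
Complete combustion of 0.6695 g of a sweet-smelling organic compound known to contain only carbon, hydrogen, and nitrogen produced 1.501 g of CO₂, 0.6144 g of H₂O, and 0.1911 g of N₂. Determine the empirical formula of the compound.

mol C = 1.501 g CO₂ ÷ 44.009 g/mol = 0.034107 mol
mol H = 2 × 0.6144 g H₂O ÷ 18.015 g/mol = 0.068210 mol
mol N = 2 × 0.1911 g N₂ ÷ 28.014 g/mol = 0.013643 mol
Divide by the smallest (0.013643 mol): C 2.500, H 5.000, N 1.000
Multiplying each by 2 gives whole numbers: C 5.00, H 10.00, N 2.00

C5H10N2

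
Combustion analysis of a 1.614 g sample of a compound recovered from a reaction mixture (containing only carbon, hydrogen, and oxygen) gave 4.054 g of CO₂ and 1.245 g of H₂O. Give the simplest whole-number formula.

C4H6O

mol C = 4.054 g CO₂ ÷ 44.009 g/mol = 0.092118 mol
mol H = 2 × 1.245 g H₂O ÷ 18.015 g/mol = 0.13822 mol
mass O = 1.614 − (1.1064 + 0.13932) = 0.36825 g → mol O = 0.36825 ÷ 15.999 = 0.023017 mol
Divide by the smallest (0.023017 mol): C 4.002, H 6.005, O 1.000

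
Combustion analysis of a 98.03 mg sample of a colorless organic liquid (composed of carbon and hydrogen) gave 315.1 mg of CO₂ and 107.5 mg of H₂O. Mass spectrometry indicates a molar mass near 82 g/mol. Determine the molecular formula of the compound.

C6H10

mol C = 0.3151 g CO₂ ÷ 44.009 g/mol = 0.0071599 mol
mol H = 2 × 0.1075 g H₂O ÷ 18.015 g/mol = 0.011934 mol
Divide by the smallest (0.0071599 mol): C 1.000, H 1.667
Multiplying each by 3 gives whole numbers: C 3.00, H 5.00
Empirical formula: C3H5
Empirical-formula mass = 41.07 g/mol; 82 ÷ 41.07 ≈ 2, so the molecular formula is C6H10.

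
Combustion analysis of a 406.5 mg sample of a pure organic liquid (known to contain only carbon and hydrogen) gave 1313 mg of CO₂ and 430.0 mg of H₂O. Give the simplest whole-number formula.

mol C = 1.313 g CO₂ ÷ 44.009 g/mol = 0.029835 mol
mol H = 2 × 0.4300 g H₂O ÷ 18.015 g/mol = 0.047738 mol
Divide by the smallest (0.029835 mol): C 1.000, H 1.600
Multiplying each by 5 gives whole numbers: C 5.00, H 8.00

C5H8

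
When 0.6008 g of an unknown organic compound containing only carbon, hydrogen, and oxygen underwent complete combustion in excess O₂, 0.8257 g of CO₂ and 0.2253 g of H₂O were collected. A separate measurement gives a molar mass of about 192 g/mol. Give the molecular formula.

C6H8O7

mol C = 0.8257 g CO₂ ÷ 44.009 g/mol = 0.018762 mol
mol H = 2 × 0.2253 g H₂O ÷ 18.015 g/mol = 0.025012 mol
mass O = 0.6008 − (0.22535 + 0.025213) = 0.35024 g → mol O = 0.35024 ÷ 15.999 = 0.021891 mol
Divide by the smallest (0.018762 mol): C 1.000, H 1.333, O 1.167
Multiplying each by 6 gives whole numbers: C 6.00, H 8.00, O 7.00
Empirical formula: C6H8O7
Empirical-formula mass = 192.12 g/mol; 192 ÷ 192.12 ≈ 1, so the molecular formula is C6H8O7.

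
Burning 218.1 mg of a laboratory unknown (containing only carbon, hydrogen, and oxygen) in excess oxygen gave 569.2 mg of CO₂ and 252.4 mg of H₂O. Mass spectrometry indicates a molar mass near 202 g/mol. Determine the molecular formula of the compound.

mol C = 0.5692 g CO₂ ÷ 44.009 g/mol = 0.012934 mol
mol H = 2 × 0.2524 g H₂O ÷ 18.015 g/mol = 0.028021 mol
mass O = 0.2181 − (0.15535 + 0.028245) = 0.034508 g → mol O = 0.034508 ÷ 15.999 = 0.0021569 mol
Divide by the smallest (0.0021569 mol): C 5.997, H 12.992, O 1.000
Empirical formula: C6H13O
Empirical-formula mass = 101.17 g/mol; 202 ÷ 101.17 ≈ 2, so the molecular formula is C12H26O2.

C12H26O2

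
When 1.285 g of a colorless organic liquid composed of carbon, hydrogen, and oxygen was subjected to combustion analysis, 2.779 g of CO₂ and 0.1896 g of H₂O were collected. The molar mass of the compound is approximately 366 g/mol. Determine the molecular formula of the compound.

C18H6O9

mol C = 2.779 g CO₂ ÷ 44.009 g/mol = 0.063146 mol
mol H = 2 × 0.1896 g H₂O ÷ 18.015 g/mol = 0.021049 mol
mass O = 1.285 − (0.75845 + 0.021218) = 0.50533 g → mol O = 0.50533 ÷ 15.999 = 0.031585 mol
Divide by the smallest (0.021049 mol): C 3.000, H 1.000, O 1.501
Multiplying each by 2 gives whole numbers: C 6.00, H 2.00, O 3.00
Empirical formula: C6H2O3
Empirical-formula mass = 122.08 g/mol; 366 ÷ 122.08 ≈ 3, so the molecular formula is C18H6O9.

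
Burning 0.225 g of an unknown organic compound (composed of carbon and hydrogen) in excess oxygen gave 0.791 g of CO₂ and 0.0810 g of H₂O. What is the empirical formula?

mol C = 0.791 g CO₂ ÷ 44.009 g/mol = 0.01797 mol
mol H = 2 × 0.0810 g H₂O ÷ 18.015 g/mol = 0.008993 mol
Divide by the smallest (0.008993 mol): C 1.999, H 1.000

C2H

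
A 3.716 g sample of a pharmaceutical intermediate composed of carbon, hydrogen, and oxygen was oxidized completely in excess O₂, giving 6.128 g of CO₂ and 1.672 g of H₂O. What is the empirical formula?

C6H8O5

mol C = 6.128 g CO₂ ÷ 44.009 g/mol = 0.13924 mol
mol H = 2 × 1.672 g H₂O ÷ 18.015 g/mol = 0.18562 mol
mass O = 3.716 − (1.6725 + 0.18711) = 1.8564 g → mol O = 1.8564 ÷ 15.999 = 0.11603 mol
Divide by the smallest (0.11603 mol): C 1.200, H 1.600, O 1.000
Multiplying each by 5 gives whole numbers: C 6.00, H 8.00, O 5.00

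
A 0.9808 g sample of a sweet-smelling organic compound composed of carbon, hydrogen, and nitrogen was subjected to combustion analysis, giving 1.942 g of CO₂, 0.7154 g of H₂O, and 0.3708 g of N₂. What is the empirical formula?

mol C = 1.942 g CO₂ ÷ 44.009 g/mol = 0.044127 mol
mol H = 2 × 0.7154 g H₂O ÷ 18.015 g/mol = 0.079423 mol
mol N = 2 × 0.3708 g N₂ ÷ 28.014 g/mol = 0.026472 mol
Divide by the smallest (0.026472 mol): C 1.667, H 3.000, N 1.000
Multiplying each by 3 gives whole numbers: C 5.00, H 9.00, N 3.00

C5H9N3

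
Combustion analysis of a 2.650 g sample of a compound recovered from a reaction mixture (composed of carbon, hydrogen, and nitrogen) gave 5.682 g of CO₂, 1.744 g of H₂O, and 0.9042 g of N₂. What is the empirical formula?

mol C = 5.682 g CO₂ ÷ 44.009 g/mol = 0.12911 mol
mol H = 2 × 1.744 g H₂O ÷ 18.015 g/mol = 0.19362 mol
mol N = 2 × 0.9042 g N₂ ÷ 28.014 g/mol = 0.064553 mol
Divide by the smallest (0.064553 mol): C 2.000, H 2.999, N 1.000

C2H3N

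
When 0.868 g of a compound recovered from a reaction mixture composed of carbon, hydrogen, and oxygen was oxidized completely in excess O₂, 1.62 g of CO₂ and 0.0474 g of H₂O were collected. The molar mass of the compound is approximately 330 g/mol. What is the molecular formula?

mol C = 1.62 g CO₂ ÷ 44.009 g/mol = 0.03681 mol
mol H = 2 × 0.0474 g H₂O ÷ 18.015 g/mol = 0.005262 mol
mass O = 0.868 − (0.4421 + 0.005304) = 0.4206 g → mol O = 0.4206 ÷ 15.999 = 0.02629 mol
Divide by the smallest (0.005262 mol): C 6.995, H 1.000, O 4.995
Empirical formula: C7HO5
Empirical-formula mass = 165.08 g/mol; 330 ÷ 165.08 ≈ 2, so the molecular formula is C14H2O10.

C14H2O10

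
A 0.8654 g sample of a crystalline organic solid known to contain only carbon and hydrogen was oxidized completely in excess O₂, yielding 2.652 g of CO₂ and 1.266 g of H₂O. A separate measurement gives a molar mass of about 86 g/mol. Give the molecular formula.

C6H14

mol C = 2.652 g CO₂ ÷ 44.009 g/mol = 0.060260 mol
mol H = 2 × 1.266 g H₂O ÷ 18.015 g/mol = 0.14055 mol
Divide by the smallest (0.060260 mol): C 1.000, H 2.332
Multiplying each by 3 gives whole numbers: C 3.00, H 7.00
Empirical formula: C3H7
Empirical-formula mass = 43.09 g/mol; 86 ÷ 43.09 ≈ 2, so the molecular formula is C6H14.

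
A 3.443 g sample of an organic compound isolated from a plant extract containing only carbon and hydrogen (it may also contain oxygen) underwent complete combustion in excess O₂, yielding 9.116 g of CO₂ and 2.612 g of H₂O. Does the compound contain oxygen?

yes

mol C = 9.116 g CO₂ ÷ 44.009 g/mol = 0.20714 mol
mol H = 2 × 2.612 g H₂O ÷ 18.015 g/mol = 0.28998 mol
C and H account for only 2.7803 g of the 3.443 g sample; the remaining 0.66275 g must be oxygen.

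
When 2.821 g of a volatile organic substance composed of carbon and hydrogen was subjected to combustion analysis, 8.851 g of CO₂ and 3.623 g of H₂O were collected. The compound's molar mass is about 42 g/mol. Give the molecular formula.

mol C = 8.851 g CO₂ ÷ 44.009 g/mol = 0.20112 mol
mol H = 2 × 3.623 g H₂O ÷ 18.015 g/mol = 0.40222 mol
Divide by the smallest (0.20112 mol): C 1.000, H 2.000
Empirical formula: CH2
Empirical-formula mass = 14.03 g/mol; 42 ÷ 14.03 ≈ 3, so the molecular formula is C3H6.

C3H6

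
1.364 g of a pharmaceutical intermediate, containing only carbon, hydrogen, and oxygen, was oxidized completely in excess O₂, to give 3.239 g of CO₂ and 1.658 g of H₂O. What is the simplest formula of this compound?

C4H10O

mol C = 3.239 g CO₂ ÷ 44.009 g/mol = 0.073599 mol
mol H = 2 × 1.658 g H₂O ÷ 18.015 g/mol = 0.18407 mol
mass O = 1.364 − (0.88399 + 0.18554) = 0.29447 g → mol O = 0.29447 ÷ 15.999 = 0.018405 mol
Divide by the smallest (0.018405 mol): C 3.999, H 10.001, O 1.000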